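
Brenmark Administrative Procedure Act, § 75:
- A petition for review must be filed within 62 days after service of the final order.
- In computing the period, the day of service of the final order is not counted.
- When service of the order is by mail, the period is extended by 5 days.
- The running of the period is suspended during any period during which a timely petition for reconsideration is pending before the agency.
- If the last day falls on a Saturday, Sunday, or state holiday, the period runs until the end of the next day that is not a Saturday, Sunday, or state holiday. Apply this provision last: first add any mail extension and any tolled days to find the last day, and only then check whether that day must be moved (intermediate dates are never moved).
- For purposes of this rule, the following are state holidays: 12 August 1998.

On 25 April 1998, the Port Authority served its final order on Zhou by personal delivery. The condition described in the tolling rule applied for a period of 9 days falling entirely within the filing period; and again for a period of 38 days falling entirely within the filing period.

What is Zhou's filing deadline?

62 days after 25 April 1998 is June 26, 1998.
Service was not by mail, so no mail extension applies.
Tolling adds 9 days: June 26, 1998 + 9 days = July 5, 1998.
Tolling adds 38 days: July 5, 1998 + 38 days = August 12, 1998.
August 12, 1998 is a listed holiday. The next qualifying day is August 13, 1998.

August 13, 1998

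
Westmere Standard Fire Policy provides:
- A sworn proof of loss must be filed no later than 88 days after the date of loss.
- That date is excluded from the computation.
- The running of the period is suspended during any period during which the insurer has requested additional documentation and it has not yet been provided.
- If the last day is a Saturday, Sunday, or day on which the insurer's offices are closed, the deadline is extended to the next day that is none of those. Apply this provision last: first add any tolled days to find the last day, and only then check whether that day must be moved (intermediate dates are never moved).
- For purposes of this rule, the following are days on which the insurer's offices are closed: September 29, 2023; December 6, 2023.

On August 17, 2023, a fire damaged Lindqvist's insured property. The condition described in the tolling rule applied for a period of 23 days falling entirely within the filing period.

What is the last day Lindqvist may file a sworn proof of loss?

88 days after August 17, 2023 is November 13, 2023.
Tolling adds 23 days: November 13, 2023 + 23 days = December 6, 2023.
December 6, 2023 is a listed holiday. The next qualifying day is December 7, 2023.

December 7, 2023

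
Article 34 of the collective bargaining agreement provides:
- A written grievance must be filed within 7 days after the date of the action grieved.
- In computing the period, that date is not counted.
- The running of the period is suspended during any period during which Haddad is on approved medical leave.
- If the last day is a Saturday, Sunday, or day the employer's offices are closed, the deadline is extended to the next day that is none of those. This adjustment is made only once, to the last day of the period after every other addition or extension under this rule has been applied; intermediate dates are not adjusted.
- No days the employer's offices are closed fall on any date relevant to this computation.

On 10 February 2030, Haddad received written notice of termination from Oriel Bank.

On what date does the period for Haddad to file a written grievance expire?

February 18, 2030

7 days after 10 February 2030 is February 17, 2030.
February 17, 2030 is Sunday. The next qualifying day is February 18, 2030.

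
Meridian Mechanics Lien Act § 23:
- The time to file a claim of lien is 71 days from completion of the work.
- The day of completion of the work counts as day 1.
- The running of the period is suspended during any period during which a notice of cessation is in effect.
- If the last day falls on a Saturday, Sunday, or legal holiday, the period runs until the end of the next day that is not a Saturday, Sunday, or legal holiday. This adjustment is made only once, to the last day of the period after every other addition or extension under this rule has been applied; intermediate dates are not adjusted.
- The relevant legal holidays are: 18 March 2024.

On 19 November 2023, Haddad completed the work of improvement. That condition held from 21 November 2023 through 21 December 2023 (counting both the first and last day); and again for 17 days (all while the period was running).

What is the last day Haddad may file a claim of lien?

March 19, 2024

Counting 19 November 2023 as day 1, day 71 is January 28, 2024.
From November 21, 2023 through December 21, 2023 inclusive is 31 days; tolling adds 31 days: January 28, 2024 + 31 days = February 28, 2024.
Tolling adds 17 days: February 28, 2024 + 17 days = March 16, 2024.
March 16, 2024 is Saturday; March 17, 2024 is Sunday; March 18, 2024 is a listed holiday. The next qualifying day is March 19, 2024.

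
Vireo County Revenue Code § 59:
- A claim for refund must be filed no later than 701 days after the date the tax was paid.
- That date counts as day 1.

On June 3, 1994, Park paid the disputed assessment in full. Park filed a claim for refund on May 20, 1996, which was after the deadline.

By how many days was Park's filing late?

Counting June 3, 1994 as day 1, day 701 is May 3, 1996.
The deadline is May 3, 1996; from May 3, 1996 to May 20, 1996 is 17 days.

17 days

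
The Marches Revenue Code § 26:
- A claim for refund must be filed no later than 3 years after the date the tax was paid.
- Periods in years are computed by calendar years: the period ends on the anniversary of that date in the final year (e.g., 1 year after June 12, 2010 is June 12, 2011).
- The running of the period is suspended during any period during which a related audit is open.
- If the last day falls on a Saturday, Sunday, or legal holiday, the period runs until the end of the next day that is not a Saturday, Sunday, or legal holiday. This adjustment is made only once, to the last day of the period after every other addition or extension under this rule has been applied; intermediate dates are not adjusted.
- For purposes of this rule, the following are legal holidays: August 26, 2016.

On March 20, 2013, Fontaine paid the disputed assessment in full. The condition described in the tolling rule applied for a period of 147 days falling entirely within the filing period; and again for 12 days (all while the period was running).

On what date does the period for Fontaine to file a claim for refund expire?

3 years after March 20, 2013 is March 20, 2016.
Tolling adds 147 days: March 20, 2016 + 147 days = August 14, 2016.
Tolling adds 12 days: August 14, 2016 + 12 days = August 26, 2016.
August 26, 2016 is a listed holiday; August 27, 2016 is Saturday; August 28, 2016 is Sunday. The next qualifying day is August 29, 2016.

August 29, 2016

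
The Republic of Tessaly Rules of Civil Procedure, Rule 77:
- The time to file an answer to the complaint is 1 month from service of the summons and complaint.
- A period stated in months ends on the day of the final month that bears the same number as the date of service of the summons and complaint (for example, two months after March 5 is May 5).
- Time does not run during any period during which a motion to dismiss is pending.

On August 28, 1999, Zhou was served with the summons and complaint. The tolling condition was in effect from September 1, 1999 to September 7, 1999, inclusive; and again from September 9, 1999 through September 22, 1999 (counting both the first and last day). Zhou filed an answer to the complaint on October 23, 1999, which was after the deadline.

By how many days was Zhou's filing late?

4 days

1 month after August 28, 1999 is September 28, 1999.
From September 1, 1999 through September 7, 1999 inclusive is 7 days; tolling adds 7 days: September 28, 1999 + 7 days = October 5, 1999.
From September 9, 1999 through September 22, 1999 inclusive is 14 days; tolling adds 14 days: October 5, 1999 + 14 days = October 19, 1999.
The deadline is October 19, 1999; from October 19, 1999 to October 23, 1999 is 4 days.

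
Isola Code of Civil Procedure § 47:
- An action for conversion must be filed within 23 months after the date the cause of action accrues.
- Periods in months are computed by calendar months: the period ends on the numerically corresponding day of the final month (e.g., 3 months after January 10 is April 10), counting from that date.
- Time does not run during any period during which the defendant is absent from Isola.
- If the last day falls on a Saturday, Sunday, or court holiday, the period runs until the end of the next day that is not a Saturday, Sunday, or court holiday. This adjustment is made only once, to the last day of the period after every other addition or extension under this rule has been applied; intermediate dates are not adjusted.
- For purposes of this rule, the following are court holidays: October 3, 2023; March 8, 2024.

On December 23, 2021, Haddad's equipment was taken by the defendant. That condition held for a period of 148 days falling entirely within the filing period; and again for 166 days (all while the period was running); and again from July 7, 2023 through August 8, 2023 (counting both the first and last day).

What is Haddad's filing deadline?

23 months after December 23, 2021 is November 23, 2023.
Tolling adds 148 days: November 23, 2023 + 148 days = April 19, 2024.
Tolling adds 166 days: April 19, 2024 + 166 days = October 2, 2024.
From July 7, 2023 through August 8, 2023 inclusive is 33 days; tolling adds 33 days: October 2, 2024 + 33 days = November 4, 2024.
November 4, 2024 is a Monday and not a court holiday, so no extension applies.

November 4, 2024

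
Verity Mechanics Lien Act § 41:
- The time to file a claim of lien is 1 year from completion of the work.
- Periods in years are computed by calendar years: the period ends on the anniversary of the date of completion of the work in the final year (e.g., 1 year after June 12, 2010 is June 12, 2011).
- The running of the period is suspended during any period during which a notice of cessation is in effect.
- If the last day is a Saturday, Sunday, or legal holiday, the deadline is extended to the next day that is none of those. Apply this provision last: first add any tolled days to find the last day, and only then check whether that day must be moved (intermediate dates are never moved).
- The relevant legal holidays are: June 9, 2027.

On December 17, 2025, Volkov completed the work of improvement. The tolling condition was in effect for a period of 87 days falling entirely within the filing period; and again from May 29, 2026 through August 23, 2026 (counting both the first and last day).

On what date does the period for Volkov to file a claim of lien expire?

June 10, 2027

1 year after December 17, 2025 is December 17, 2026.
Tolling adds 87 days: December 17, 2026 + 87 days = March 14, 2027.
From May 29, 2026 through August 23, 2026 inclusive is 87 days; tolling adds 87 days: March 14, 2027 + 87 days = June 9, 2027.
June 9, 2027 is a listed holiday. The next qualifying day is June 10, 2027.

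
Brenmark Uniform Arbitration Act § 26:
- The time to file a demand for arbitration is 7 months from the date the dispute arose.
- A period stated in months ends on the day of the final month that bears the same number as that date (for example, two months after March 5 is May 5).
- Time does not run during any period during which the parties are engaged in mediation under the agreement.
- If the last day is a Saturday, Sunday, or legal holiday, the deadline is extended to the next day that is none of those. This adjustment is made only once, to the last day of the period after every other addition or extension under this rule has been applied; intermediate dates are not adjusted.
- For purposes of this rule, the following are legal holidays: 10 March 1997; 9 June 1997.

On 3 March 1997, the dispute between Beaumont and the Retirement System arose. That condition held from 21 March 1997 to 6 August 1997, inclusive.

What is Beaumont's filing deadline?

February 19, 1998

7 months after 3 March 1997 is October 3, 1997.
From March 21, 1997 through August 6, 1997 inclusive is 139 days; tolling adds 139 days: October 3, 1997 + 139 days = February 19, 1998.
February 19, 1998 is a Thursday and not a legal holiday, so no extension applies.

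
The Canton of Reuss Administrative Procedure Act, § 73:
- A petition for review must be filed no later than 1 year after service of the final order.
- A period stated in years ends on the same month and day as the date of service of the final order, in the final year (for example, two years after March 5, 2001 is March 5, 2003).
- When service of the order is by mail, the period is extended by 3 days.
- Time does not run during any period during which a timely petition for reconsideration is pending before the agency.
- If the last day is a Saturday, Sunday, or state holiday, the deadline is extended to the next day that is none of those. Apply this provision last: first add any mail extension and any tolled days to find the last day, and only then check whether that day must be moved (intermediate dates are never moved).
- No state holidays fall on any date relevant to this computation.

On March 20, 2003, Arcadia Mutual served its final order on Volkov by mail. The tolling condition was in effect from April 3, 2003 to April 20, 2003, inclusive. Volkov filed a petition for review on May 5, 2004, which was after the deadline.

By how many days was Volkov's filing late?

1 year after March 20, 2003 is March 20, 2004.
Service was by mail, adding 3 days: March 20, 2004 + 3 days = March 23, 2004.
From April 3, 2003 through April 20, 2003 inclusive is 18 days; tolling adds 18 days: March 23, 2004 + 18 days = April 10, 2004.
April 10, 2004 is Saturday; April 11, 2004 is Sunday. The next qualifying day is April 12, 2004.
The deadline is April 12, 2004; from April 12, 2004 to May 5, 2004 is 23 days.

23 days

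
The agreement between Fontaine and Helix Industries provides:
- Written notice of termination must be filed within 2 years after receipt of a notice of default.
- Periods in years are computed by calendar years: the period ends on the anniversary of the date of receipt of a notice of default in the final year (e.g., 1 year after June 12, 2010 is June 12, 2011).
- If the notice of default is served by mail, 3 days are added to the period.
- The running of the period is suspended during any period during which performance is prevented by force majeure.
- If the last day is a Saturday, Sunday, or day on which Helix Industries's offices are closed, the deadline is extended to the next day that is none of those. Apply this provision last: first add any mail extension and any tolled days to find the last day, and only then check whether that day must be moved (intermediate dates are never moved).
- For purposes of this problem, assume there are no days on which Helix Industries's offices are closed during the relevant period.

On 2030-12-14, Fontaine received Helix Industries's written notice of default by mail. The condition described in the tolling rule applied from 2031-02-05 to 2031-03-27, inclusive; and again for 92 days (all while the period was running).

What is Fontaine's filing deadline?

2 years after 2030-12-14 is December 14, 2032.
Service was by mail, adding 3 days: December 14, 2032 + 3 days = December 17, 2032.
From February 5, 2031 through March 27, 2031 inclusive is 51 days; tolling adds 51 days: December 17, 2032 + 51 days = February 6, 2033.
Tolling adds 92 days: February 6, 2033 + 92 days = May 9, 2033.
May 9, 2033 is a Monday and not a day on which Helix Industries's offices are closed, so no extension applies.

May 9, 2033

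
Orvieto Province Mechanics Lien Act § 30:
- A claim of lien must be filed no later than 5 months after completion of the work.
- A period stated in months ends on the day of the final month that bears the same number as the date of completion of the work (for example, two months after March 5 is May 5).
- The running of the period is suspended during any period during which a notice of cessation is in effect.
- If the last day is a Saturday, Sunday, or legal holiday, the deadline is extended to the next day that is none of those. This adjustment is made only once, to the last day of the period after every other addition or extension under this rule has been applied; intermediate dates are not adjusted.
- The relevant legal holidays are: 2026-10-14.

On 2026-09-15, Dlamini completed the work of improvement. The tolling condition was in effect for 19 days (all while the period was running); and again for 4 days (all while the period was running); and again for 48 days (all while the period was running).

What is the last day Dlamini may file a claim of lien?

April 27, 2027

5 months after 2026-09-15 is February 15, 2027.
Tolling adds 19 days: February 15, 2027 + 19 days = March 6, 2027.
Tolling adds 4 days: March 6, 2027 + 4 days = March 10, 2027.
Tolling adds 48 days: March 10, 2027 + 48 days = April 27, 2027.
April 27, 2027 is a Tuesday and not a legal holiday, so no extension applies.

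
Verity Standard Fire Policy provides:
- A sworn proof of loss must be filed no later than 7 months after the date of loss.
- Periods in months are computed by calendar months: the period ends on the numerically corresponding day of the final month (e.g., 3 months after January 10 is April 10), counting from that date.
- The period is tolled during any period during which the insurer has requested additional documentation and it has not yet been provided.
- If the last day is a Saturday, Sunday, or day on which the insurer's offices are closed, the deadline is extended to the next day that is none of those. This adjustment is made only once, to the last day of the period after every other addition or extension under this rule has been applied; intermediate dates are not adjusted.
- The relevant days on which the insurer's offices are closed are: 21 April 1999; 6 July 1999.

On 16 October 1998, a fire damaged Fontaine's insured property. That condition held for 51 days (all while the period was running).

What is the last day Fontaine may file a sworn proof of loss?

July 7, 1999

7 months after 16 October 1998 is May 16, 1999.
Tolling adds 51 days: May 16, 1999 + 51 days = July 6, 1999.
July 6, 1999 is a listed holiday. The next qualifying day is July 7, 1999.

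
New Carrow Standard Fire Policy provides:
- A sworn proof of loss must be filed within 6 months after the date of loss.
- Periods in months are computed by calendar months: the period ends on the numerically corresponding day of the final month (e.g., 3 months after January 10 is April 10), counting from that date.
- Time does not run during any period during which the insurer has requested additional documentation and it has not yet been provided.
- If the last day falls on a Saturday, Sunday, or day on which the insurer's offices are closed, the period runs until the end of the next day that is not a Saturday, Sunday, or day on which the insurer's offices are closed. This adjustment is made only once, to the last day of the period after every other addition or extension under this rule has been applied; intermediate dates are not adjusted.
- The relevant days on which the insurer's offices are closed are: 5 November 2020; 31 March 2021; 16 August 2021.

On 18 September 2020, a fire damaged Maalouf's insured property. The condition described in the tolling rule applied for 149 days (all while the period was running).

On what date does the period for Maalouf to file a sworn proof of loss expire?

August 17, 2021

6 months after 18 September 2020 is March 18, 2021.
Tolling adds 149 days: March 18, 2021 + 149 days = August 14, 2021.
August 14, 2021 is Saturday; August 15, 2021 is Sunday; August 16, 2021 is a listed holiday. The next qualifying day is August 17, 2021.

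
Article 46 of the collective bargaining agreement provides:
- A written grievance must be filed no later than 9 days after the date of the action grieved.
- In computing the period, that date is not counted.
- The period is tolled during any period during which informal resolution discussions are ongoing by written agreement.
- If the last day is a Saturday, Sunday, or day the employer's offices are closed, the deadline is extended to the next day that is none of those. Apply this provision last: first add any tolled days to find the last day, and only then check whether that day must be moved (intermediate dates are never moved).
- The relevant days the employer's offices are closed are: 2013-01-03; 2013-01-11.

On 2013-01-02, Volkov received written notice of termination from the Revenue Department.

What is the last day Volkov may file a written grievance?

January 14, 2013

9 days after 2013-01-02 is January 11, 2013.
January 11, 2013 is a listed holiday; January 12, 2013 is Saturday; January 13, 2013 is Sunday. The next qualifying day is January 14, 2013.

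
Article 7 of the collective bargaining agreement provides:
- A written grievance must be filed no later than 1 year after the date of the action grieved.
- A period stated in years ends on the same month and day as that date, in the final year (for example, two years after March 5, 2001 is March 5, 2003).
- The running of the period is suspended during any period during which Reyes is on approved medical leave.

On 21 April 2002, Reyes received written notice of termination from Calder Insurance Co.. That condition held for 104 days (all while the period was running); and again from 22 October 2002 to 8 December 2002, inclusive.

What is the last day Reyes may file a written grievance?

September 20, 2003

1 year after 21 April 2002 is April 21, 2003.
Tolling adds 104 days: April 21, 2003 + 104 days = August 3, 2003.
From October 22, 2002 through December 8, 2002 inclusive is 48 days; tolling adds 48 days: August 3, 2003 + 48 days = September 20, 2003.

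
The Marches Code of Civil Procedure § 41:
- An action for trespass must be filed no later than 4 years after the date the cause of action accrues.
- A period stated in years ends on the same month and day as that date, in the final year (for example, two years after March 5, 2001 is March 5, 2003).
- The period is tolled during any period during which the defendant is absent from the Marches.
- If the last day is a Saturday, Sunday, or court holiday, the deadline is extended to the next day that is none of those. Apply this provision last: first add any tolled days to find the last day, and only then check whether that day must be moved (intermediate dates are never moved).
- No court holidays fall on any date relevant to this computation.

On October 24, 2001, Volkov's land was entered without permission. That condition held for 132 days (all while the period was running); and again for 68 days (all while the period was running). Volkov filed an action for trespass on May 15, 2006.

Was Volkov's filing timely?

No

4 years after October 24, 2001 is October 24, 2005.
Tolling adds 132 days: October 24, 2005 + 132 days = March 5, 2006.
Tolling adds 68 days: March 5, 2006 + 68 days = May 12, 2006.
May 12, 2006 is a Friday and not a court holiday, so no extension applies.
The deadline is May 12, 2006; the filing on May 15, 2006 is after that date.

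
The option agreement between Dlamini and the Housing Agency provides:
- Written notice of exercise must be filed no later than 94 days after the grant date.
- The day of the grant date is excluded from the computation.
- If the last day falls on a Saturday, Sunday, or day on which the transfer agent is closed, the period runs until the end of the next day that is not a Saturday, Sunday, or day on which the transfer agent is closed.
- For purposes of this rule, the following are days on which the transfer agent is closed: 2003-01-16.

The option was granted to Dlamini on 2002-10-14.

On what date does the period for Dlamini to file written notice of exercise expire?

94 days after 2002-10-14 is January 16, 2003.
January 16, 2003 is a listed holiday. The next qualifying day is January 17, 2003.

January 17, 2003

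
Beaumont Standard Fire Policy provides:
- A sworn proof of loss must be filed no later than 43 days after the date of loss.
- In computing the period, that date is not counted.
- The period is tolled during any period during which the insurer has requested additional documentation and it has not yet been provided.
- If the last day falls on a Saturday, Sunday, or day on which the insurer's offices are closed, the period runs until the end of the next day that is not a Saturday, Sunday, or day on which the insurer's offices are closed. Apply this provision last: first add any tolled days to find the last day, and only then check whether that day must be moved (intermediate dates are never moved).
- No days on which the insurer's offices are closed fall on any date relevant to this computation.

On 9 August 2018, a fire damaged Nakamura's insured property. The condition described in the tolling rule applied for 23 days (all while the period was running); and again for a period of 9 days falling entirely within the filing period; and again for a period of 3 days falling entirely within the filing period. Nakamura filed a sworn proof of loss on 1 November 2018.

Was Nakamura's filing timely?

No

43 days after 9 August 2018 is September 21, 2018.
Tolling adds 23 days: September 21, 2018 + 23 days = October 14, 2018.
Tolling adds 9 days: October 14, 2018 + 9 days = October 23, 2018.
Tolling adds 3 days: October 23, 2018 + 3 days = October 26, 2018.
October 26, 2018 is a Friday and not a day on which the insurer's offices are closed, so no extension applies.
The deadline is October 26, 2018; the filing on November 1, 2018 is after that date.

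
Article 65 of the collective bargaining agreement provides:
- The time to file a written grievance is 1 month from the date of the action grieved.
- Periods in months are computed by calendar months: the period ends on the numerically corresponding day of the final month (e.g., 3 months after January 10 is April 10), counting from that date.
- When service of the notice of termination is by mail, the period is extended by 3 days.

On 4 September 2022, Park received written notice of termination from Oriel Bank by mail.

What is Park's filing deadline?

October 7, 2022

1 month after 4 September 2022 is October 4, 2022.
Service was by mail, adding 3 days: October 4, 2022 + 3 days = October 7, 2022.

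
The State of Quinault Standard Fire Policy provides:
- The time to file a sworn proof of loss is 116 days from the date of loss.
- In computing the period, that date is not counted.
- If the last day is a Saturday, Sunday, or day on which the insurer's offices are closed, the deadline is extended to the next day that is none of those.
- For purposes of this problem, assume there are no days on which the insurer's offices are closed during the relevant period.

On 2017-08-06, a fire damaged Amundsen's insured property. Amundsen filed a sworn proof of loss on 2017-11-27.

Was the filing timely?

Yes

116 days after 2017-08-06 is November 30, 2017.
November 30, 2017 is a Thursday and not a day on which the insurer's offices are closed, so no extension applies.
The deadline is November 30, 2017; the filing on November 27, 2017 is on or before that date.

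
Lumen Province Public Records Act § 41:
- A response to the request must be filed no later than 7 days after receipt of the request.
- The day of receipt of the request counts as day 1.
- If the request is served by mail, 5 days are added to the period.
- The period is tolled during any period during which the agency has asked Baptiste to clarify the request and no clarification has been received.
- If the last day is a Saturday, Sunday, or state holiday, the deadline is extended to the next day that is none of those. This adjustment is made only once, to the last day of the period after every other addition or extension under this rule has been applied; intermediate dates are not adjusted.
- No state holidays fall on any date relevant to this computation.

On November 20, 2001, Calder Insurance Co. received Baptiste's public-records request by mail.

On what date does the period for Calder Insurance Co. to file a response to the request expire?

December 3, 2001

Counting November 20, 2001 as day 1, day 7 is November 26, 2001.
Service was by mail, adding 5 days: November 26, 2001 + 5 days = December 1, 2001.
December 1, 2001 is Saturday; December 2, 2001 is Sunday. The next qualifying day is December 3, 2001.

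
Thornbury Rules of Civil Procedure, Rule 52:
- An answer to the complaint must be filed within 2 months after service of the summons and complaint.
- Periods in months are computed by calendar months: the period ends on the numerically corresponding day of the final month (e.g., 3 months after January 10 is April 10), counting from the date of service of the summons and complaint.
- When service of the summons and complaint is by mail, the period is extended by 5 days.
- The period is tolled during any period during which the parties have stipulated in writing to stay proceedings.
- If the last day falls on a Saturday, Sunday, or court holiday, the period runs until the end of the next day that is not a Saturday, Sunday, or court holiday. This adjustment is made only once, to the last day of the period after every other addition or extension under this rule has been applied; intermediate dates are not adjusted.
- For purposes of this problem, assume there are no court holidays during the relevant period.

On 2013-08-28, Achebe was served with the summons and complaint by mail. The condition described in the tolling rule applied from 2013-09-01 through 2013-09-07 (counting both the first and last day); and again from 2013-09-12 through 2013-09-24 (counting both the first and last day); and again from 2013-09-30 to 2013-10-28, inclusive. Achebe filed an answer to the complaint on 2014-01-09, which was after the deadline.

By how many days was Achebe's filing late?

17 days

2 months after 2013-08-28 is October 28, 2013.
Service was by mail, adding 5 days: October 28, 2013 + 5 days = November 2, 2013.
From September 1, 2013 through September 7, 2013 inclusive is 7 days; tolling adds 7 days: November 2, 2013 + 7 days = November 9, 2013.
From September 12, 2013 through September 24, 2013 inclusive is 13 days; tolling adds 13 days: November 9, 2013 + 13 days = November 22, 2013.
From September 30, 2013 through October 28, 2013 inclusive is 29 days; tolling adds 29 days: November 22, 2013 + 29 days = December 21, 2013.
December 21, 2013 is Saturday; December 22, 2013 is Sunday. The next qualifying day is December 23, 2013.
The deadline is December 23, 2013; from December 23, 2013 to January 9, 2014 is 17 days.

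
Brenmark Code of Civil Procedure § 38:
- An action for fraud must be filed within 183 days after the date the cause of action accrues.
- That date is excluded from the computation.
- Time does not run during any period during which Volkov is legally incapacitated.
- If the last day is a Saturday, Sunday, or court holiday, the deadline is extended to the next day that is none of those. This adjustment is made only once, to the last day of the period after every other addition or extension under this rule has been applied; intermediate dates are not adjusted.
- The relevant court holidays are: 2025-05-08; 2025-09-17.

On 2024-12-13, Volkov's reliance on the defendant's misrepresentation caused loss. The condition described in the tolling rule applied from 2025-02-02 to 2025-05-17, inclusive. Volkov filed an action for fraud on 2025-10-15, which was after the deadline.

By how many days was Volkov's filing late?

183 days after 2024-12-13 is June 14, 2025.
From February 2, 2025 through May 17, 2025 inclusive is 105 days; tolling adds 105 days: June 14, 2025 + 105 days = September 27, 2025.
September 27, 2025 is Saturday; September 28, 2025 is Sunday. The next qualifying day is September 29, 2025.
The deadline is September 29, 2025; from September 29, 2025 to October 15, 2025 is 16 days.

16 days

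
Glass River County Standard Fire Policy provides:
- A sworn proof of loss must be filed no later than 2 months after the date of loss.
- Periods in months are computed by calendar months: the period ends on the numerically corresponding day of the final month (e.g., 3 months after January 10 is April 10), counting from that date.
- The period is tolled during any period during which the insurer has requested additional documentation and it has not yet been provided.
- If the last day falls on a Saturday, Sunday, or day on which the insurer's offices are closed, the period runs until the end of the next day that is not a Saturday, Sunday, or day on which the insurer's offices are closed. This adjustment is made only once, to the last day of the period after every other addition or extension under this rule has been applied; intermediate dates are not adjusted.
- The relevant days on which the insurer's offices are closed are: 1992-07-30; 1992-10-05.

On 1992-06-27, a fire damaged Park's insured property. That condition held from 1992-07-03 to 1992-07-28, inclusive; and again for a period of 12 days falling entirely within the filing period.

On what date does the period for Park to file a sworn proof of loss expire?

2 months after 1992-06-27 is August 27, 1992.
From July 3, 1992 through July 28, 1992 inclusive is 26 days; tolling adds 26 days: August 27, 1992 + 26 days = September 22, 1992.
Tolling adds 12 days: September 22, 1992 + 12 days = October 4, 1992.
October 4, 1992 is Sunday; October 5, 1992 is a listed holiday. The next qualifying day is October 6, 1992.

October 6, 1992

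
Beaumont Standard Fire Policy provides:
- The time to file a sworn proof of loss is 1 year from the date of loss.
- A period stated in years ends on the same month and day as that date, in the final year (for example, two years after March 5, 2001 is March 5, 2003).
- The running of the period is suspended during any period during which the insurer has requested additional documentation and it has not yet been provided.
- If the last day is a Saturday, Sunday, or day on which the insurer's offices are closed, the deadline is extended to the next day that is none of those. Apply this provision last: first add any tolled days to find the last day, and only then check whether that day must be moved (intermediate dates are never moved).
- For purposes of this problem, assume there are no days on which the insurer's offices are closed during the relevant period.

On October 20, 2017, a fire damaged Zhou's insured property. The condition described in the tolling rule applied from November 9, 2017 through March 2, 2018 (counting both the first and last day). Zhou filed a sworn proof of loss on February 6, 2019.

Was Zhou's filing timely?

1 year after October 20, 2017 is October 20, 2018.
From November 9, 2017 through March 2, 2018 inclusive is 114 days; tolling adds 114 days: October 20, 2018 + 114 days = February 11, 2019.
February 11, 2019 is a Monday and not a day on which the insurer's offices are closed, so no extension applies.
The deadline is February 11, 2019; the filing on February 6, 2019 is on or before that date.

Yes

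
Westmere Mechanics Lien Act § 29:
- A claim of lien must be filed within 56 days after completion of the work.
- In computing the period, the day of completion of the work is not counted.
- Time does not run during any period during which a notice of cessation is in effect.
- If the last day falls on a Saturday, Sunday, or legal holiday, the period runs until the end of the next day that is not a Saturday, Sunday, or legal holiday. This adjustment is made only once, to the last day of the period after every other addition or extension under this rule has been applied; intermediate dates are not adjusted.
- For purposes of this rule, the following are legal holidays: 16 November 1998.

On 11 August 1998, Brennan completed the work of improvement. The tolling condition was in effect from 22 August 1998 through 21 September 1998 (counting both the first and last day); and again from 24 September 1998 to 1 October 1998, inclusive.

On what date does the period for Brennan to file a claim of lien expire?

56 days after 11 August 1998 is October 6, 1998.
From August 22, 1998 through September 21, 1998 inclusive is 31 days; tolling adds 31 days: October 6, 1998 + 31 days = November 6, 1998.
From September 24, 1998 through October 1, 1998 inclusive is 8 days; tolling adds 8 days: November 6, 1998 + 8 days = November 14, 1998.
November 14, 1998 is Saturday; November 15, 1998 is Sunday; November 16, 1998 is a listed holiday. The next qualifying day is November 17, 1998.

November 17, 1998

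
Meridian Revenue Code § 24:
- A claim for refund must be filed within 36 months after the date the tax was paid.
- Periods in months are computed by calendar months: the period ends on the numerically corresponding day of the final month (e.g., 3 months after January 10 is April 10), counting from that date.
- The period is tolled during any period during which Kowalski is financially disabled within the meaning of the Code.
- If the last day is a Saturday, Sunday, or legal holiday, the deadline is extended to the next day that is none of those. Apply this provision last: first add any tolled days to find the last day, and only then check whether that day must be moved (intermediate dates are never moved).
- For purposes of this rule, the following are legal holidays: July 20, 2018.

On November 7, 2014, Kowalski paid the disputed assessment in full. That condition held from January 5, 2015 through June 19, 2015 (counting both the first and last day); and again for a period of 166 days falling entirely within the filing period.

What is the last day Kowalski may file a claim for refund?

October 5, 2018

36 months after November 7, 2014 is November 7, 2017.
From January 5, 2015 through June 19, 2015 inclusive is 166 days; tolling adds 166 days: November 7, 2017 + 166 days = April 22, 2018.
Tolling adds 166 days: April 22, 2018 + 166 days = October 5, 2018.
October 5, 2018 is a Friday and not a legal holiday, so no extension applies.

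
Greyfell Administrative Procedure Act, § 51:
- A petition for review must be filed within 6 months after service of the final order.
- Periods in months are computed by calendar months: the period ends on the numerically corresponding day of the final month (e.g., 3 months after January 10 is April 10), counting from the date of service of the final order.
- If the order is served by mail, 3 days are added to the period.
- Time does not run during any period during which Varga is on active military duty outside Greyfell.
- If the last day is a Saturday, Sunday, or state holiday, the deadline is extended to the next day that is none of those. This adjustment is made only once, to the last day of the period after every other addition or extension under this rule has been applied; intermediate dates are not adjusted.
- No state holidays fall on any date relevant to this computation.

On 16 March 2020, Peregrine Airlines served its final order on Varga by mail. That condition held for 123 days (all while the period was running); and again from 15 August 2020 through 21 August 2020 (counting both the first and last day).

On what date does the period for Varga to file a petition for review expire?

January 27, 2021

6 months after 16 March 2020 is September 16, 2020.
Service was by mail, adding 3 days: September 16, 2020 + 3 days = September 19, 2020.
Tolling adds 123 days: September 19, 2020 + 123 days = January 20, 2021.
From August 15, 2020 through August 21, 2020 inclusive is 7 days; tolling adds 7 days: January 20, 2021 + 7 days = January 27, 2021.
January 27, 2021 is a Wednesday and not a state holiday, so no extension applies.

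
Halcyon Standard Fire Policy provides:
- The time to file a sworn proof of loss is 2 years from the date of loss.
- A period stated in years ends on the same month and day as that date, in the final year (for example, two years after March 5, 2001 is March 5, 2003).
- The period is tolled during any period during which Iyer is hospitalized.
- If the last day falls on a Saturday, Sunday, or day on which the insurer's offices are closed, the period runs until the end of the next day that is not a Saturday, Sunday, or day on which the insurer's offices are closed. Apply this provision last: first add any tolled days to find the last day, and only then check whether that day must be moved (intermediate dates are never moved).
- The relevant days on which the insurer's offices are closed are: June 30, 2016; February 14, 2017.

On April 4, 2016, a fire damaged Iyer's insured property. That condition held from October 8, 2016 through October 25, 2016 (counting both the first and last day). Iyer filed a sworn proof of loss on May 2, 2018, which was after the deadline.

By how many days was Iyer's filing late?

2 years after April 4, 2016 is April 4, 2018.
From October 8, 2016 through October 25, 2016 inclusive is 18 days; tolling adds 18 days: April 4, 2018 + 18 days = April 22, 2018.
April 22, 2018 is Sunday. The next qualifying day is April 23, 2018.
The deadline is April 23, 2018; from April 23, 2018 to May 2, 2018 is 9 days.

9 days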